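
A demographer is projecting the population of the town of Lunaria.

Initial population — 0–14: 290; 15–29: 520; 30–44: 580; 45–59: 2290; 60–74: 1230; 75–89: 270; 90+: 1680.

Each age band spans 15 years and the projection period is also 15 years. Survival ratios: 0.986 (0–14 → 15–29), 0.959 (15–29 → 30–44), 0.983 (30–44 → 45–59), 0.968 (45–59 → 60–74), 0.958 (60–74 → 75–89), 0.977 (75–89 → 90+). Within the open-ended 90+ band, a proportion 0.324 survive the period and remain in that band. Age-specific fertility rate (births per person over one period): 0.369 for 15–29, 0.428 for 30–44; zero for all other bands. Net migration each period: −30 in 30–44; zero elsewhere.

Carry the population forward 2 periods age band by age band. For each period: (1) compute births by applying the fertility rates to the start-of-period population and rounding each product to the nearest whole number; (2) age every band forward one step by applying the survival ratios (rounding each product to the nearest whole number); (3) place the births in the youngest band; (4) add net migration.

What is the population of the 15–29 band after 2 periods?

434

Period 1:
Births: 520 * 0.369 = 192  |  580 * 0.428 = 248 ⇒ total 440
15–29: 290 * 0.986 = 286
30–44: 520 * 0.959 = 499
45–59: 580 * 0.983 = 570
60–74: 2290 * 0.968 = 2217
75–89: 1230 * 0.958 = 1178
90+: 270 * 0.977 + 1680 * 0.324 = 264 + 544 = 808
Net migration: 30–44 − 30 → 469
End of period: [440, 286, 469, 570, 2217, 1178, 808]
Period 2:
Births: 286 * 0.369 = 106  |  469 * 0.428 = 201 ⇒ total 307
15–29: 440 * 0.986 = 434
30–44: 286 * 0.959 = 274
45–59: 469 * 0.983 = 461
60–74: 570 * 0.968 = 552
75–89: 2217 * 0.958 = 2124
90+: 1178 * 0.977 + 808 * 0.324 = 1151 + 262 = 1413
Net migration: 30–44 − 30 → 244
End of period: [307, 434, 244, 461, 552, 2124, 1413]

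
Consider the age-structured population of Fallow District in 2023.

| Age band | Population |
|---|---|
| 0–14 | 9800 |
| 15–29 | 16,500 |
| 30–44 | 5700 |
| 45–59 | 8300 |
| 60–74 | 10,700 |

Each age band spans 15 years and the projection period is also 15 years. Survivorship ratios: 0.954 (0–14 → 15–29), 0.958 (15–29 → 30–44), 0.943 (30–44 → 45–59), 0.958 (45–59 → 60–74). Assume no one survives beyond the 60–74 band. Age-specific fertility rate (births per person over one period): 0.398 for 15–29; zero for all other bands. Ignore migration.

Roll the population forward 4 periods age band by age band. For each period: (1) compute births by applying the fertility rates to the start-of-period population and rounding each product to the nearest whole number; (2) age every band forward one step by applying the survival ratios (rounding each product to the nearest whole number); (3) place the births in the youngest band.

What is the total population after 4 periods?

20943

Let band 1 be 0–14 through band 5 = 60–74.
[period 1]
Births: 16500 * 0.398 = 6567
Band 2: 9800 * 0.954 = 9349
Band 3: 16500 * 0.958 = 15807
Band 4: 5700 * 0.943 = 5375
Band 5: 8300 * 0.958 = 7951
→ [6567, 9349, 15807, 5375, 7951]
[period 2]
Births: 9349 * 0.398 = 3721
Band 2: 6567 * 0.954 = 6265
Band 3: 9349 * 0.958 = 8956
Band 4: 15807 * 0.943 = 14906
Band 5: 5375 * 0.958 = 5149
→ [3721, 6265, 8956, 14906, 5149]
[period 3]
Births: 6265 * 0.398 = 2493
Band 2: 3721 * 0.954 = 3550
Band 3: 6265 * 0.958 = 6002
Band 4: 8956 * 0.943 = 8446
Band 5: 14906 * 0.958 = 14280
→ [2493, 3550, 6002, 8446, 14280]
[period 4]
Births: 3550 * 0.398 = 1413
Band 2: 2493 * 0.954 = 2378
Band 3: 3550 * 0.958 = 3401
Band 4: 6002 * 0.943 = 5660
Band 5: 8446 * 0.958 = 8091
→ [1413, 2378, 3401, 5660, 8091]
Total after period 4: 1413 + 2378 + 3401 + 5660 + 8091 = 20943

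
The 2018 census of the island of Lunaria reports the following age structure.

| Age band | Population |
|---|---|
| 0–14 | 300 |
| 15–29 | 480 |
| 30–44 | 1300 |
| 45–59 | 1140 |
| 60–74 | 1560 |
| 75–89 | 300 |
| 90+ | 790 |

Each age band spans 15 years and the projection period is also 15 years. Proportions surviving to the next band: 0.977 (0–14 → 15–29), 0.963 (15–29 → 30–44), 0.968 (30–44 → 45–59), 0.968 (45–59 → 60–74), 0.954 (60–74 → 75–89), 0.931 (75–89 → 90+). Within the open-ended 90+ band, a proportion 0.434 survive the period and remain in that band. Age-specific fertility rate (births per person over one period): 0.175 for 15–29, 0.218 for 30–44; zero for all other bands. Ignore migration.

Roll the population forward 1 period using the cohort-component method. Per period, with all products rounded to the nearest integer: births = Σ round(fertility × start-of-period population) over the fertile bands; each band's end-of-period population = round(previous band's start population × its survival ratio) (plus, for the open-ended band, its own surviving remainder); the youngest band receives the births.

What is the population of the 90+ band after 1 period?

622

Period 1.
Births: 480 × 0.175 = 84  |  1300 × 0.218 = 283 → 367
15–29: 300 × 0.977 = 293
30–44: 480 × 0.963 = 462
45–59: 1300 × 0.968 = 1258
60–74: 1140 × 0.968 = 1104
75–89: 1560 × 0.954 = 1488
90+: 300 × 0.931 + 790 × 0.434 = 279 + 343 = 622
End of period: [367, 293, 462, 1258, 1104, 1488, 622]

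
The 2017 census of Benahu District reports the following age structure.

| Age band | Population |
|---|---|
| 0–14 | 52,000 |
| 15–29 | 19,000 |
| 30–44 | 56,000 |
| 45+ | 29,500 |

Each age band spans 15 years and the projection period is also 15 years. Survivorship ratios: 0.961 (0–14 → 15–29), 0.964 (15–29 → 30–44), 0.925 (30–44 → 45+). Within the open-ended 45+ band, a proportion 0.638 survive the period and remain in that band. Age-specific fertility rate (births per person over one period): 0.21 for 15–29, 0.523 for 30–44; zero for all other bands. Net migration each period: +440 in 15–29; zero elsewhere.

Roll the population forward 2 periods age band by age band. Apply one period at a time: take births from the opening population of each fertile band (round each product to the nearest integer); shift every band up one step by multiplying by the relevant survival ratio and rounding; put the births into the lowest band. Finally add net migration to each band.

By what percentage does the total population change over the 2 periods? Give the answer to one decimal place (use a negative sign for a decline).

Period 1:
Births: 19000 × 0.21 = 3990 ; 56000 × 0.523 = 29288 ⇒ total 33278
15–29: 52000 × 0.961 = 49972
30–44: 19000 × 0.964 = 18316
45+: 56000 × 0.925 + 29500 × 0.638 = 51800 + 18821 = 70621
Net migration: 15–29 + 440 → 50412
Population now: 0–14=33278, 15–29=50412, 30–44=18316, 45+=70621
Period 2:
Births: 50412 × 0.21 = 10587 ; 18316 × 0.523 = 9579 ⇒ total 20166
15–29: 33278 × 0.961 = 31980
30–44: 50412 × 0.964 = 48597
45+: 18316 × 0.925 + 70621 × 0.638 = 16942 + 45056 = 61998
Net migration: 15–29 + 440 → 32420
Population now: 0–14=20166, 15–29=32420, 30–44=48597, 45+=61998
Total: 156500 → 163181; change = 6681; percentage change = 4.3%

4.3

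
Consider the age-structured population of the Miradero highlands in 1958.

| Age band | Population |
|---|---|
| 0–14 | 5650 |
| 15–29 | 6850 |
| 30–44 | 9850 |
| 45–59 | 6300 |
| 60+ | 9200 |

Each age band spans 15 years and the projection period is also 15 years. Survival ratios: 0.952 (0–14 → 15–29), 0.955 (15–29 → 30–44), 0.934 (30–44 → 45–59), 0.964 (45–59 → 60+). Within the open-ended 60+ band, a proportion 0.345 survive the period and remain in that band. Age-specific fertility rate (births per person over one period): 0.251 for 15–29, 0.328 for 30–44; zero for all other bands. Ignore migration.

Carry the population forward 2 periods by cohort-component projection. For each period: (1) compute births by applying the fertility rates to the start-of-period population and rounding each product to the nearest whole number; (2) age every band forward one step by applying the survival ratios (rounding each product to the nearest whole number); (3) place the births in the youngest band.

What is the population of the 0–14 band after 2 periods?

Call the bands 1 to 5, youngest first.
— Period 1 —
Births: 6850 × 0.251 = 1719 ; 9850 × 0.328 = 3231 — total 4950
Band 2: 5650 × 0.952 = 5379
Band 3: 6850 × 0.955 = 6542
Band 4: 9850 × 0.934 = 9200
Band 5: 6300 × 0.964 + 9200 × 0.345 = 6073 + 3174 = 9247
→ [4950, 5379, 6542, 9200, 9247]
— Period 2 —
Births: 5379 × 0.251 = 1350 ; 6542 × 0.328 = 2146 — total 3496
Band 2: 4950 × 0.952 = 4712
Band 3: 5379 × 0.955 = 5137
Band 4: 6542 × 0.934 = 6110
Band 5: 9200 × 0.964 + 9247 × 0.345 = 8869 + 3190 = 12059
→ [3496, 4712, 5137, 6110, 12059]

3496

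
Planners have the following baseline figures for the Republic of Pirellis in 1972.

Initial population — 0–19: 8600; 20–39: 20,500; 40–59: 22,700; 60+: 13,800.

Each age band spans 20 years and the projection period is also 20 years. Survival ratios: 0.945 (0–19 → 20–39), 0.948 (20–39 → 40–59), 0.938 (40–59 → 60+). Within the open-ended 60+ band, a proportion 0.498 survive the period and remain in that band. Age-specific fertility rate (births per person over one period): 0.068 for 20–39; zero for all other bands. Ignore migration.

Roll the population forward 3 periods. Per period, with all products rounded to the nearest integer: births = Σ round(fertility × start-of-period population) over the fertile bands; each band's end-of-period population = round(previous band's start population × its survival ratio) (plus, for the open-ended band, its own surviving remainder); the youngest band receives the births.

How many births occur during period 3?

Let group 1 be 0–19 through group 4 = 60+.
Period 1.
Births: 20500 * 0.068 = 1394
Group 2: 8600 * 0.945 = 8127
Group 3: 20500 * 0.948 = 19434
Group 4: 22700 * 0.938 + 13800 * 0.498 = 21293 + 6872 = 28165
End of period: [1394, 8127, 19434, 28165]
Period 2.
Births: 8127 * 0.068 = 553
Group 2: 1394 * 0.945 = 1317
Group 3: 8127 * 0.948 = 7704
Group 4: 19434 * 0.938 + 28165 * 0.498 = 18229 + 14026 = 32255
End of period: [553, 1317, 7704, 32255]
Period 3.
Births: 1317 * 0.068 = 90
Group 2: 553 * 0.945 = 523
Group 3: 1317 * 0.948 = 1249
Group 4: 7704 * 0.938 + 32255 * 0.498 = 7226 + 16063 = 23289
End of period: [90, 523, 1249, 23289]

90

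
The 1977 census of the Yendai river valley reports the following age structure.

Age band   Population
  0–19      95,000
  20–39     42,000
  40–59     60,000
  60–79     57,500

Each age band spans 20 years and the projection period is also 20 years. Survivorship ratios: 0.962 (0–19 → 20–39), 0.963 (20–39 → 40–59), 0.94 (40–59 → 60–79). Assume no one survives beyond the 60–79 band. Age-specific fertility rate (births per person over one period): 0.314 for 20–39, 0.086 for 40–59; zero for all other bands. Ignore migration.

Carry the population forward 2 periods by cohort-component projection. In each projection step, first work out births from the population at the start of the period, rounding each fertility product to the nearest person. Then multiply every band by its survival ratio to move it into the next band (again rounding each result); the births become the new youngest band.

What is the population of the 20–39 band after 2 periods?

17651

Period 1.
Births: 42000 × 0.314 = 13188 ; 60000 × 0.086 = 5160 → total 18348
20–39: 95000 × 0.962 = 91390
40–59: 42000 × 0.963 = 40446
60–79: 60000 × 0.94 = 56400
Population now: 0–19=18348, 20–39=91390, 40–59=40446, 60–79=56400
Period 2.
Births: 91390 × 0.314 = 28696 ; 40446 × 0.086 = 3478 → total 32174
20–39: 18348 × 0.962 = 17651
40–59: 91390 × 0.963 = 88009
60–79: 40446 × 0.94 = 38019
Population now: 0–19=32174, 20–39=17651, 40–59=88009, 60–79=38019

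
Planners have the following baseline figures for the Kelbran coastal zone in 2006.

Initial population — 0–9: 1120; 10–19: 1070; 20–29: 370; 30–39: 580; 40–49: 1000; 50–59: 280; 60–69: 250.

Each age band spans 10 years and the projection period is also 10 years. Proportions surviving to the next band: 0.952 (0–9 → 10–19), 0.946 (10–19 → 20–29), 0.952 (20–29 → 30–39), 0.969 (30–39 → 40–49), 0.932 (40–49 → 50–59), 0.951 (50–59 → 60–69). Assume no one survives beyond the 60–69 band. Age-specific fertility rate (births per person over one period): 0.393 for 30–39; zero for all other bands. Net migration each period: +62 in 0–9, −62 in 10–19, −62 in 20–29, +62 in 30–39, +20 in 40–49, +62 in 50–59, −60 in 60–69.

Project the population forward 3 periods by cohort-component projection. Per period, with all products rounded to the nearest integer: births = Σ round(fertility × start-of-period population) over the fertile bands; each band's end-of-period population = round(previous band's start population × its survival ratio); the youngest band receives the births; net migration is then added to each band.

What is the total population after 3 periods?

3565

Call the bands 1 to 7, youngest first.
— Period 1 —
Births: 580 * 0.393 = 228
Band 2: 1120 * 0.952 = 1066
Band 3: 1070 * 0.946 = 1012
Band 4: 370 * 0.952 = 352
Band 5: 580 * 0.969 = 562
Band 6: 1000 * 0.932 = 932
Band 7: 280 * 0.951 = 266
Net migration: Band 1 + 62 → 290; Band 2 − 62 → 1004; Band 3 − 62 → 950; Band 4 + 62 → 414; Band 5 + 20 → 582; Band 6 + 62 → 994; Band 7 − 60 → 206
→ [290, 1004, 950, 414, 582, 994, 206]
— Period 2 —
Births: 414 * 0.393 = 163
Band 2: 290 * 0.952 = 276
Band 3: 1004 * 0.946 = 950
Band 4: 950 * 0.952 = 904
Band 5: 414 * 0.969 = 401
Band 6: 582 * 0.932 = 542
Band 7: 994 * 0.951 = 945
Net migration: Band 1 + 62 → 225; Band 2 − 62 → 214; Band 3 − 62 → 888; Band 4 + 62 → 966; Band 5 + 20 → 421; Band 6 + 62 → 604; Band 7 − 60 → 885
→ [225, 214, 888, 966, 421, 604, 885]
— Period 3 —
Births: 966 * 0.393 = 380
Band 2: 225 * 0.952 = 214
Band 3: 214 * 0.946 = 202
Band 4: 888 * 0.952 = 845
Band 5: 966 * 0.969 = 936
Band 6: 421 * 0.932 = 392
Band 7: 604 * 0.951 = 574
Net migration: Band 1 + 62 → 442; Band 2 − 62 → 152; Band 3 − 62 → 140; Band 4 + 62 → 907; Band 5 + 20 → 956; Band 6 + 62 → 454; Band 7 − 60 → 514
→ [442, 152, 140, 907, 956, 454, 514]
Total after period 3: 442 + 152 + 140 + 907 + 956 + 454 + 514 = 3565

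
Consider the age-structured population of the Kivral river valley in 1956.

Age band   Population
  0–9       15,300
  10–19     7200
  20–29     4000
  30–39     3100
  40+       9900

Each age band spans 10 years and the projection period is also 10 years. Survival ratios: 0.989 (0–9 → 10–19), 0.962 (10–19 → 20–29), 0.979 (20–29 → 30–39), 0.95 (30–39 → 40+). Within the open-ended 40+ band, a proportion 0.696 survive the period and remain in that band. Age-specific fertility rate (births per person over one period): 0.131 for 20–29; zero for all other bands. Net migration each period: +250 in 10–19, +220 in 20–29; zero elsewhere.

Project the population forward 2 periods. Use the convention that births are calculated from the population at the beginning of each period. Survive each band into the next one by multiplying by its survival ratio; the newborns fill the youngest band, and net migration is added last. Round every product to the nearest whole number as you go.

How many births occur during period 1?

524

Period 1.
Births: 4000 × 0.131 = 524
10–19: 15300 × 0.989 = 15132
20–29: 7200 × 0.962 = 6926
30–39: 4000 × 0.979 = 3916
40+: 3100 × 0.95 + 9900 × 0.696 = 2945 + 6890 = 9835
Net migration: 10–19 + 250 → 15382; 20–29 + 220 → 7146
Population now: 0–9=524, 10–19=15382, 20–29=7146, 30–39=3916, 40+=9835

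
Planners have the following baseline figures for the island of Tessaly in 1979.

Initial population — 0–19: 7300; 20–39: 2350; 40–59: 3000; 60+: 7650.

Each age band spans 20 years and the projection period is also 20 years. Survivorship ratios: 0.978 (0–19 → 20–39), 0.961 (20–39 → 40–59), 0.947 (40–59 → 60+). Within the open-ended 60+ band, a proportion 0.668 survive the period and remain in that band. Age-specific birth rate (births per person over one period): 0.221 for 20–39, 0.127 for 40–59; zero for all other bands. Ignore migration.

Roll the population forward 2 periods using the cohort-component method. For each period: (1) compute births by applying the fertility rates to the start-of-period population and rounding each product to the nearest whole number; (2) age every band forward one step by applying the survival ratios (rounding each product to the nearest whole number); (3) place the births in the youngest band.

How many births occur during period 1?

900

After projecting period 1:
Births: 2350 × 0.221 = 519 ; 3000 × 0.127 = 381 — total 900
20–39: 7300 × 0.978 = 7139
40–59: 2350 × 0.961 = 2258
60+: 3000 × 0.947 + 7650 × 0.668 = 2841 + 5110 = 7951
End of period: [900, 7139, 2258, 7951]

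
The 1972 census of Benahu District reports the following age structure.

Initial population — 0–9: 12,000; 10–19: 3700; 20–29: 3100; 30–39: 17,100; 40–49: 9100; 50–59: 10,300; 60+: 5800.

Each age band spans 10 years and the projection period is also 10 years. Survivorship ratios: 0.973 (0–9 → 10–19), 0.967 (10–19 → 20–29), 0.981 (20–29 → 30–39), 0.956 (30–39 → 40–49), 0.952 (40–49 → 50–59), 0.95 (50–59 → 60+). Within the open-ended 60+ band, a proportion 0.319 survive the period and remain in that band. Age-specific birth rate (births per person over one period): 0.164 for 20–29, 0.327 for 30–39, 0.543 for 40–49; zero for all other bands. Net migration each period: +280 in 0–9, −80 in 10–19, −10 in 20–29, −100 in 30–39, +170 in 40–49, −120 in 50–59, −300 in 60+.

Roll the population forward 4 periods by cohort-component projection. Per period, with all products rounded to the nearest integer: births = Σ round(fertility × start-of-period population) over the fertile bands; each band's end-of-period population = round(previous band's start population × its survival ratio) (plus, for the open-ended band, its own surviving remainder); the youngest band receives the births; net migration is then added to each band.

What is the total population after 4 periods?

Call the bands 1 to 7, youngest first.
Period 1:
Births: 3100 × 0.164 = 508 ; 17100 × 0.327 = 5592 ; 9100 × 0.543 = 4941 ⇒ total 11041
Band 2: 12000 × 0.973 = 11676
Band 3: 3700 × 0.967 = 3578
Band 4: 3100 × 0.981 = 3041
Band 5: 17100 × 0.956 = 16348
Band 6: 9100 × 0.952 = 8663
Band 7: 10300 × 0.95 + 5800 × 0.319 = 9785 + 1850 = 11635
Net migration: Band 1 + 280 → 11321; Band 2 − 80 → 11596; Band 3 − 10 → 3568; Band 4 − 100 → 2941; Band 5 + 170 → 16518; Band 6 − 120 → 8543; Band 7 − 300 → 11335
Population now: 0–9=11321, 10–19=11596, 20–29=3568, 30–39=2941, 40–49=16518, 50–59=8543, 60+=11335
Period 2:
Births: 3568 × 0.164 = 585 ; 2941 × 0.327 = 962 ; 16518 × 0.543 = 8969 ⇒ total 10516
Band 2: 11321 × 0.973 = 11015
Band 3: 11596 × 0.967 = 11213
Band 4: 3568 × 0.981 = 3500
Band 5: 2941 × 0.956 = 2812
Band 6: 16518 × 0.952 = 15725
Band 7: 8543 × 0.95 + 11335 × 0.319 = 8116 + 3616 = 11732
Net migration: Band 1 + 280 → 10796; Band 2 − 80 → 10935; Band 3 − 10 → 11203; Band 4 − 100 → 3400; Band 5 + 170 → 2982; Band 6 − 120 → 15605; Band 7 − 300 → 11432
Population now: 0–9=10796, 10–19=10935, 20–29=11203, 30–39=3400, 40–49=2982, 50–59=15605, 60+=11432
Period 3:
Births: 11203 × 0.164 = 1837 ; 3400 × 0.327 = 1112 ; 2982 × 0.543 = 1619 ⇒ total 4568
Band 2: 10796 × 0.973 = 10505
Band 3: 10935 × 0.967 = 10574
Band 4: 11203 × 0.981 = 10990
Band 5: 3400 × 0.956 = 3250
Band 6: 2982 × 0.952 = 2839
Band 7: 15605 × 0.95 + 11432 × 0.319 = 14825 + 3647 = 18472
Net migration: Band 1 + 280 → 4848; Band 2 − 80 → 10425; Band 3 − 10 → 10564; Band 4 − 100 → 10890; Band 5 + 170 → 3420; Band 6 − 120 → 2719; Band 7 − 300 → 18172
Population now: 0–9=4848, 10–19=10425, 20–29=10564, 30–39=10890, 40–49=3420, 50–59=2719, 60+=18172
Period 4:
Births: 10564 × 0.164 = 1732 ; 10890 × 0.327 = 3561 ; 3420 × 0.543 = 1857 ⇒ total 7150
Band 2: 4848 × 0.973 = 4717
Band 3: 10425 × 0.967 = 10081
Band 4: 10564 × 0.981 = 10363
Band 5: 10890 × 0.956 = 10411
Band 6: 3420 × 0.952 = 3256
Band 7: 2719 × 0.95 + 18172 × 0.319 = 2583 + 5797 = 8380
Net migration: Band 1 + 280 → 7430; Band 2 − 80 → 4637; Band 3 − 10 → 10071; Band 4 − 100 → 10263; Band 5 + 170 → 10581; Band 6 − 120 → 3136; Band 7 − 300 → 8080
Population now: 0–9=7430, 10–19=4637, 20–29=10071, 30–39=10263, 40–49=10581, 50–59=3136, 60+=8080
Total after period 4: 7430 + 4637 + 10071 + 10263 + 10581 + 3136 + 8080 = 54198

54198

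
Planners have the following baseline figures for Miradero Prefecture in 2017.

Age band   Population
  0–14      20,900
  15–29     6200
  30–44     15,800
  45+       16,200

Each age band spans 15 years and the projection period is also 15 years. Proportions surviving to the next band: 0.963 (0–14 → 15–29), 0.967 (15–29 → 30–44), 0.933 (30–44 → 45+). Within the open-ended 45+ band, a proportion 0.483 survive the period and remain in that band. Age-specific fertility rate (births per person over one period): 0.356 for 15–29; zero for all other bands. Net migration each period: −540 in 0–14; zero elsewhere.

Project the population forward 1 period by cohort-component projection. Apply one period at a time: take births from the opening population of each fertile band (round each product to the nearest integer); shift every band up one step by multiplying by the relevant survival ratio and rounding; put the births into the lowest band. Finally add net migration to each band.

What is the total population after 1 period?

50355

— Period 1 —
Births: 6200 * 0.356 = 2207
15–29: 20900 * 0.963 = 20127
30–44: 6200 * 0.967 = 5995
45+: 15800 * 0.933 + 16200 * 0.483 = 14741 + 7825 = 22566
Net migration: 0–14 − 540 → 1667
→ [1667, 20127, 5995, 22566]
Total after period 1: 1667 + 20127 + 5995 + 22566 = 50355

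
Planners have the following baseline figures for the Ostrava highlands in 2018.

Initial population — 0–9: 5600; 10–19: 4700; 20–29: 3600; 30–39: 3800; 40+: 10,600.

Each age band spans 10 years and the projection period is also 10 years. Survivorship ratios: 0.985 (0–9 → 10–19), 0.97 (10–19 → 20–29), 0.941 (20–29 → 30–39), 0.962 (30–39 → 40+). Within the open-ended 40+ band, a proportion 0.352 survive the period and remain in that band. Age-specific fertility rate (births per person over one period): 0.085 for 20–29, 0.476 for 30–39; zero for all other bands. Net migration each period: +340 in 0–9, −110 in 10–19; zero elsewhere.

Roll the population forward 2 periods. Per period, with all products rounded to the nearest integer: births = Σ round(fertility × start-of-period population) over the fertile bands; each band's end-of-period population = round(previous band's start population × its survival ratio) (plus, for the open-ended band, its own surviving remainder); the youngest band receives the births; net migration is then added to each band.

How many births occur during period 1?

2115

After projecting period 1:
Births: 3600 * 0.085 = 306, 3800 * 0.476 = 1809 ⇒ total 2115
10–19: 5600 * 0.985 = 5516
20–29: 4700 * 0.97 = 4559
30–39: 3600 * 0.941 = 3388
40+: 3800 * 0.962 + 10600 * 0.352 = 3656 + 3731 = 7387
Net migration: 0–9 + 340 → 2455; 10–19 − 110 → 5406
End of period: [2455, 5406, 4559, 3388, 7387]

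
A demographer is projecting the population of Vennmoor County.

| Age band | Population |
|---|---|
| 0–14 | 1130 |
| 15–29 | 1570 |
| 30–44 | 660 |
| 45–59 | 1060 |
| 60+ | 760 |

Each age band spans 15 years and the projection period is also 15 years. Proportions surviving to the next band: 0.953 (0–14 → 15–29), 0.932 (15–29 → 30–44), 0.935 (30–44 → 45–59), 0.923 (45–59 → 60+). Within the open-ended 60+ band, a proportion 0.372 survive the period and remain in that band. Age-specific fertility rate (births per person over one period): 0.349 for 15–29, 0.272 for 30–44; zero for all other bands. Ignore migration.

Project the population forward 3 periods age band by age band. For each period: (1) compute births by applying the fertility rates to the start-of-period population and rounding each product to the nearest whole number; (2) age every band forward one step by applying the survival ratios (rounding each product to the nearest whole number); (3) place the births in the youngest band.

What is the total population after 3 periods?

4488

Let band 1 be 0–14 through band 5 = 60+.
— Period 1 —
Births: 1570 * 0.349 = 548, 660 * 0.272 = 180 → 728
Band 2: 1130 * 0.953 = 1077
Band 3: 1570 * 0.932 = 1463
Band 4: 660 * 0.935 = 617
Band 5: 1060 * 0.923 + 760 * 0.372 = 978 + 283 = 1261
→ [728, 1077, 1463, 617, 1261]
— Period 2 —
Births: 1077 * 0.349 = 376, 1463 * 0.272 = 398 → 774
Band 2: 728 * 0.953 = 694
Band 3: 1077 * 0.932 = 1004
Band 4: 1463 * 0.935 = 1368
Band 5: 617 * 0.923 + 1261 * 0.372 = 569 + 469 = 1038
→ [774, 694, 1004, 1368, 1038]
— Period 3 —
Births: 694 * 0.349 = 242, 1004 * 0.272 = 273 → 515
Band 2: 774 * 0.953 = 738
Band 3: 694 * 0.932 = 647
Band 4: 1004 * 0.935 = 939
Band 5: 1368 * 0.923 + 1038 * 0.372 = 1263 + 386 = 1649
→ [515, 738, 647, 939, 1649]
Total after period 3: 515 + 738 + 647 + 939 + 1649 = 4488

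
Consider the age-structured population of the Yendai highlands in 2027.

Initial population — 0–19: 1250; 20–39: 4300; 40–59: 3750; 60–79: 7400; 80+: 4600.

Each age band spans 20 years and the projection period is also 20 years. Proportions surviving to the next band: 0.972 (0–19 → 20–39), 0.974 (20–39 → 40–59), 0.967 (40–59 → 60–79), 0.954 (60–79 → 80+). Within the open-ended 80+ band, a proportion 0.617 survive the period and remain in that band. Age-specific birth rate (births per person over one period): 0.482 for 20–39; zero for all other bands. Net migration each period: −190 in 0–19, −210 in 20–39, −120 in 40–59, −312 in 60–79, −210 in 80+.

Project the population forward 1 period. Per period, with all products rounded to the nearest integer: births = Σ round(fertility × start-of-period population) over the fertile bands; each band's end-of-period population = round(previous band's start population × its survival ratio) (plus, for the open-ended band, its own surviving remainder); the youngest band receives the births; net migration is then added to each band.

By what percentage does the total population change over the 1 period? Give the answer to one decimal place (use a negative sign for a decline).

(Bands numbered youngest = 1 to oldest = 5.)
— Period 1 —
Births: 4300 × 0.482 = 2073
Band 2: 1250 × 0.972 = 1215
Band 3: 4300 × 0.974 = 4188
Band 4: 3750 × 0.967 = 3626
Band 5: 7400 × 0.954 + 4600 × 0.617 = 7060 + 2838 = 9898
Net migration: Band 1 − 190 → 1883; Band 2 − 210 → 1005; Band 3 − 120 → 4068; Band 4 − 312 → 3314; Band 5 − 210 → 9688
Population now: 0–19=1883, 20–39=1005, 40–59=4068, 60–79=3314, 80+=9688
Total: 21300 → 19958; change = -1342; percentage change = -6.3%

-6.3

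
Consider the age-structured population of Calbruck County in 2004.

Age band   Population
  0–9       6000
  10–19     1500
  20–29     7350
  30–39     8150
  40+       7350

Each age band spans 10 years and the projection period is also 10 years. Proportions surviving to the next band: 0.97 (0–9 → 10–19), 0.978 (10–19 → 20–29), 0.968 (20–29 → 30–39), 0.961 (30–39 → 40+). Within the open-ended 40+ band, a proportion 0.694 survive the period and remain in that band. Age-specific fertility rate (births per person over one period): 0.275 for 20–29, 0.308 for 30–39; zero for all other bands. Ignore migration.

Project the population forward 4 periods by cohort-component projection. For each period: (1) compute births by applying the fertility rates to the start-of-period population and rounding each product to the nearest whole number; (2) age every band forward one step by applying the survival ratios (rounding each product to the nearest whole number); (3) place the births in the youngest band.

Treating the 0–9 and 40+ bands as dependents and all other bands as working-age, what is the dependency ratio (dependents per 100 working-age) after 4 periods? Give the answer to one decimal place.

195.5

Period 1.
Births: 7350 × 0.275 = 2021 ; 8150 × 0.308 = 2510 → 4531
10–19: 6000 × 0.97 = 5820
20–29: 1500 × 0.978 = 1467
30–39: 7350 × 0.968 = 7115
40+: 8150 × 0.961 + 7350 × 0.694 = 7832 + 5101 = 12933
Population now: 0–9=4531, 10–19=5820, 20–29=1467, 30–39=7115, 40+=12933
Period 2.
Births: 1467 × 0.275 = 403 ; 7115 × 0.308 = 2191 → 2594
10–19: 4531 × 0.97 = 4395
20–29: 5820 × 0.978 = 5692
30–39: 1467 × 0.968 = 1420
40+: 7115 × 0.961 + 12933 × 0.694 = 6838 + 8976 = 15814
Population now: 0–9=2594, 10–19=4395, 20–29=5692, 30–39=1420, 40+=15814
Period 3.
Births: 5692 × 0.275 = 1565 ; 1420 × 0.308 = 437 → 2002
10–19: 2594 × 0.97 = 2516
20–29: 4395 × 0.978 = 4298
30–39: 5692 × 0.968 = 5510
40+: 1420 × 0.961 + 15814 × 0.694 = 1365 + 10975 = 12340
Population now: 0–9=2002, 10–19=2516, 20–29=4298, 30–39=5510, 40+=12340
Period 4.
Births: 4298 × 0.275 = 1182 ; 5510 × 0.308 = 1697 → 2879
10–19: 2002 × 0.97 = 1942
20–29: 2516 × 0.978 = 2461
30–39: 4298 × 0.968 = 4160
40+: 5510 × 0.961 + 12340 × 0.694 = 5295 + 8564 = 13859
Population now: 0–9=2879, 10–19=1942, 20–29=2461, 30–39=4160, 40+=13859
Dependents (band 0–9 + band 40+) = 2879 + 13859 = 16738; working-age = 8563; ratio = 16738/8563 × 100 = 195.5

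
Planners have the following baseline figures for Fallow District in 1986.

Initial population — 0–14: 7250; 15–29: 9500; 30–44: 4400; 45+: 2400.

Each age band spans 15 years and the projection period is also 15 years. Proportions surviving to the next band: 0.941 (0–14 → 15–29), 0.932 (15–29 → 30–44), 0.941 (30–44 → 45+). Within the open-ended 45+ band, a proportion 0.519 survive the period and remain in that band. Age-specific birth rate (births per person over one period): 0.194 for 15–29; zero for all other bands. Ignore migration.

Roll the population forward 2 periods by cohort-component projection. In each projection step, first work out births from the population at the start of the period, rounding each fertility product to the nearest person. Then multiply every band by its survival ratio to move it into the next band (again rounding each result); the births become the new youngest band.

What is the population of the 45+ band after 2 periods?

Call the groups 1 to 4, youngest first.
After projecting period 1:
Births: 9500 × 0.194 = 1843
Group 2: 7250 × 0.941 = 6822
Group 3: 9500 × 0.932 = 8854
Group 4: 4400 × 0.941 + 2400 × 0.519 = 4140 + 1246 = 5386
Giving 1843 / 6822 / 8854 / 5386.
After projecting period 2:
Births: 6822 × 0.194 = 1323
Group 2: 1843 × 0.941 = 1734
Group 3: 6822 × 0.932 = 6358
Group 4: 8854 × 0.941 + 5386 × 0.519 = 8332 + 2795 = 11127
Giving 1323 / 1734 / 6358 / 11127.

11127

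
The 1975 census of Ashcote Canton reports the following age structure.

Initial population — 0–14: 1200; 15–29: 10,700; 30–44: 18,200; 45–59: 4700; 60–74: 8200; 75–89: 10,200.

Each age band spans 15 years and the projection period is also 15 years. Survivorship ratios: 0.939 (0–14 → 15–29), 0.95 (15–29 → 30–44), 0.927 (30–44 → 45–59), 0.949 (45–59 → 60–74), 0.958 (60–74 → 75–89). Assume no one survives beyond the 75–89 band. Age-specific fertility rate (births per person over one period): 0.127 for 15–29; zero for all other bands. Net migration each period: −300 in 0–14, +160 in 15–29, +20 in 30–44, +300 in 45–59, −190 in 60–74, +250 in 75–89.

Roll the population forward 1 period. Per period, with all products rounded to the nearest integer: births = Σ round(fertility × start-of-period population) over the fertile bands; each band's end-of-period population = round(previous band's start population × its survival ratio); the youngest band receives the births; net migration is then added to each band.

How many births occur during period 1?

After projecting period 1:
Births: 10700 × 0.127 = 1359
15–29: 1200 × 0.939 = 1127
30–44: 10700 × 0.95 = 10165
45–59: 18200 × 0.927 = 16871
60–74: 4700 × 0.949 = 4460
75–89: 8200 × 0.958 = 7856
Net migration: 0–14 − 300 → 1059; 15–29 + 160 → 1287; 30–44 + 20 → 10185; 45–59 + 300 → 17171; 60–74 − 190 → 4270; 75–89 + 250 → 8106
Giving 1059 / 1287 / 10185 / 17171 / 4270 / 8106.

1359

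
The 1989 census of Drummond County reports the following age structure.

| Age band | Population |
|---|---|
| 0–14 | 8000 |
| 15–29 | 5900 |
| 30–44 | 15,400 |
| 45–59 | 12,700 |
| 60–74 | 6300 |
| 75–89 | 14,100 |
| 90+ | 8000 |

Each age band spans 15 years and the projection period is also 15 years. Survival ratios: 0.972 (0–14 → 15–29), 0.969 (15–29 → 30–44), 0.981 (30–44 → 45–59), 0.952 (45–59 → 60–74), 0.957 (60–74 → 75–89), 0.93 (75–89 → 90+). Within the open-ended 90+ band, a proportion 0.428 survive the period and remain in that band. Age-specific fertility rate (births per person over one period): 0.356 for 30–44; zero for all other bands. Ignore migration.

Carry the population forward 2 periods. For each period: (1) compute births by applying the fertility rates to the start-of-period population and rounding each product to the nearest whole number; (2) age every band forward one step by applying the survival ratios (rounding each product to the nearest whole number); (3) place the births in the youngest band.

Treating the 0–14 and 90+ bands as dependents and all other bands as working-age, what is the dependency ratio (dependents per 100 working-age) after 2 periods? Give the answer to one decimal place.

33.1

[period 1]
Births: 15400 × 0.356 = 5482
15–29: 8000 × 0.972 = 7776
30–44: 5900 × 0.969 = 5717
45–59: 15400 × 0.981 = 15107
60–74: 12700 × 0.952 = 12090
75–89: 6300 × 0.957 = 6029
90+: 14100 × 0.93 + 8000 × 0.428 = 13113 + 3424 = 16537
Giving 5482 / 7776 / 5717 / 15107 / 12090 / 6029 / 16537.
[period 2]
Births: 5717 × 0.356 = 2035
15–29: 5482 × 0.972 = 5329
30–44: 7776 × 0.969 = 7535
45–59: 5717 × 0.981 = 5608
60–74: 15107 × 0.952 = 14382
75–89: 12090 × 0.957 = 11570
90+: 6029 × 0.93 + 16537 × 0.428 = 5607 + 7078 = 12685
Giving 2035 / 5329 / 7535 / 5608 / 14382 / 11570 / 12685.
Dependents (band 0–14 + band 90+) = 2035 + 12685 = 14720; working-age = 44424; ratio = 14720/44424 × 100 = 33.1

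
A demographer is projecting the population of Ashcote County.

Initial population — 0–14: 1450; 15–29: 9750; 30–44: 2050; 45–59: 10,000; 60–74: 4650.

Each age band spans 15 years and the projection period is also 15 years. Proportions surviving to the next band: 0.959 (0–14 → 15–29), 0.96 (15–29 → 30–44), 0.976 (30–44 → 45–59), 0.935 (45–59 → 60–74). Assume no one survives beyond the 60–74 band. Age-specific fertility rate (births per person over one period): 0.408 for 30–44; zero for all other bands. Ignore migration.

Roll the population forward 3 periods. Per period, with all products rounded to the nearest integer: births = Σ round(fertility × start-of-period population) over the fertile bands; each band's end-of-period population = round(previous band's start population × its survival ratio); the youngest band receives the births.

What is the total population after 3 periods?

Call the groups 1 to 5, youngest first.
— Period 1 —
Births: 2050 × 0.408 = 836
Group 2: 1450 × 0.959 = 1391
Group 3: 9750 × 0.96 = 9360
Group 4: 2050 × 0.976 = 2001
Group 5: 10000 × 0.935 = 9350
Population now: 0–14=836, 15–29=1391, 30–44=9360, 45–59=2001, 60–74=9350
— Period 2 —
Births: 9360 × 0.408 = 3819
Group 2: 836 × 0.959 = 802
Group 3: 1391 × 0.96 = 1335
Group 4: 9360 × 0.976 = 9135
Group 5: 2001 × 0.935 = 1871
Population now: 0–14=3819, 15–29=802, 30–44=1335, 45–59=9135, 60–74=1871
— Period 3 —
Births: 1335 × 0.408 = 545
Group 2: 3819 × 0.959 = 3662
Group 3: 802 × 0.96 = 770
Group 4: 1335 × 0.976 = 1303
Group 5: 9135 × 0.935 = 8541
Population now: 0–14=545, 15–29=3662, 30–44=770, 45–59=1303, 60–74=8541
Total after period 3: 545 + 3662 + 770 + 1303 + 8541 = 14821

14821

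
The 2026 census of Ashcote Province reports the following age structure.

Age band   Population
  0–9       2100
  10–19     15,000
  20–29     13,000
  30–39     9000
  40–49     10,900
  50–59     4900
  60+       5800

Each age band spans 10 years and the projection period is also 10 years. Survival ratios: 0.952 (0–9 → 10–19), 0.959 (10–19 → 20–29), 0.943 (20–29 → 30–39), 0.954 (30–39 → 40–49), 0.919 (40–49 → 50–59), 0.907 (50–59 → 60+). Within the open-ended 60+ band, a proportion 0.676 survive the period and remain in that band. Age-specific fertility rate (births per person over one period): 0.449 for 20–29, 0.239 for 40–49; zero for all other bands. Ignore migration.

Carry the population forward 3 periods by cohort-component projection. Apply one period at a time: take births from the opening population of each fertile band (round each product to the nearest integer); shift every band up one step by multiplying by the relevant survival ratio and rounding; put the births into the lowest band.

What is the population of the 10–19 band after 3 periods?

8102

Numbering the groups 1..7 from youngest to oldest:
— Period 1 —
Births: 13000 * 0.449 = 5837  |  10900 * 0.239 = 2605 → total 8442
Group 2: 2100 * 0.952 = 1999
Group 3: 15000 * 0.959 = 14385
Group 4: 13000 * 0.943 = 12259
Group 5: 9000 * 0.954 = 8586
Group 6: 10900 * 0.919 = 10017
Group 7: 4900 * 0.907 + 5800 * 0.676 = 4444 + 3921 = 8365
→ [8442, 1999, 14385, 12259, 8586, 10017, 8365]
— Period 2 —
Births: 14385 * 0.449 = 6459  |  8586 * 0.239 = 2052 → total 8511
Group 2: 8442 * 0.952 = 8037
Group 3: 1999 * 0.959 = 1917
Group 4: 14385 * 0.943 = 13565
Group 5: 12259 * 0.954 = 11695
Group 6: 8586 * 0.919 = 7891
Group 7: 10017 * 0.907 + 8365 * 0.676 = 9085 + 5655 = 14740
→ [8511, 8037, 1917, 13565, 11695, 7891, 14740]
— Period 3 —
Births: 1917 * 0.449 = 861  |  11695 * 0.239 = 2795 → total 3656
Group 2: 8511 * 0.952 = 8102
Group 3: 8037 * 0.959 = 7707
Group 4: 1917 * 0.943 = 1808
Group 5: 13565 * 0.954 = 12941
Group 6: 11695 * 0.919 = 10748
Group 7: 7891 * 0.907 + 14740 * 0.676 = 7157 + 9964 = 17121
→ [3656, 8102, 7707, 1808, 12941, 10748, 17121]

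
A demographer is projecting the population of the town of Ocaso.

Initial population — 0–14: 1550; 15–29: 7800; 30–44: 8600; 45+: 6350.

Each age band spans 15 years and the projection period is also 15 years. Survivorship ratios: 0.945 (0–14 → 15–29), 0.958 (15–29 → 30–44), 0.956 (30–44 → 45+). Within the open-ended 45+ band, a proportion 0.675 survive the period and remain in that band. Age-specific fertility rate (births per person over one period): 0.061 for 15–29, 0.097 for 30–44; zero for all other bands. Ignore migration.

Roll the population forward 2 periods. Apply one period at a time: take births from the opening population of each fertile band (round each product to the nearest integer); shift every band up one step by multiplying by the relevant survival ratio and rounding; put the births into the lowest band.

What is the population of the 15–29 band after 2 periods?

1238

[period 1]
Births: 7800 × 0.061 = 476 ; 8600 × 0.097 = 834 — total 1310
15–29: 1550 × 0.945 = 1465
30–44: 7800 × 0.958 = 7472
45+: 8600 × 0.956 + 6350 × 0.675 = 8222 + 4286 = 12508
Population now: 0–14=1310, 15–29=1465, 30–44=7472, 45+=12508
[period 2]
Births: 1465 × 0.061 = 89 ; 7472 × 0.097 = 725 — total 814
15–29: 1310 × 0.945 = 1238
30–44: 1465 × 0.958 = 1403
45+: 7472 × 0.956 + 12508 × 0.675 = 7143 + 8443 = 15586
Population now: 0–14=814, 15–29=1238, 30–44=1403, 45+=15586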